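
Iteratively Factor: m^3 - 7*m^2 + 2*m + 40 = (m + 2)*(m^2 - 9*m + 20) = (m - 5)*(m + 2)*(m - 4)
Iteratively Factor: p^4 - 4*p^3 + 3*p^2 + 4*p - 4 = (p + 1)*(p^3 - 5*p^2 + 8*p - 4) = (p - 2)*(p + 1)*(p^2 - 3*p + 2) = (p - 2)*(p - 1)*(p + 1)*(p - 2)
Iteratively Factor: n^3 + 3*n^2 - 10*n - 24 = (n - 3)*(n^2 + 6*n + 8) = (n - 3)*(n + 4)*(n + 2)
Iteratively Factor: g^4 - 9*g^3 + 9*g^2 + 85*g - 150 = (g - 2)*(g^3 - 7*g^2 - 5*g + 75) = (g - 5)*(g - 2)*(g^2 - 2*g - 15) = (g - 5)^2*(g - 2)*(g + 3)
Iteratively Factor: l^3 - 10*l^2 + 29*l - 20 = (l - 1)*(l^2 - 9*l + 20) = (l - 4)*(l - 1)*(l - 5)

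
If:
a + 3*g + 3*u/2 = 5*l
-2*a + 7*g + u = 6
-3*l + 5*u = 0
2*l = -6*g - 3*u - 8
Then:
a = -92/19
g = -2/5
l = -28/19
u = -84/95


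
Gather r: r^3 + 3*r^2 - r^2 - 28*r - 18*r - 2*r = r^3 + 2*r^2 - 48*r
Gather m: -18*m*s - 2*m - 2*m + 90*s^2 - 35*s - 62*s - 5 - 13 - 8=m*(-18*s - 4) + 90*s^2 - 97*s - 26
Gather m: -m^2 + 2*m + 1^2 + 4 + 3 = -m^2 + 2*m + 8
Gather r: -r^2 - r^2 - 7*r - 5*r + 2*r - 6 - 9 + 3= -2*r^2 - 10*r - 12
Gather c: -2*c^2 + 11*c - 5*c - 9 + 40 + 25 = -2*c^2 + 6*c + 56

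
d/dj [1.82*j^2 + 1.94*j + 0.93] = 3.64*j + 1.94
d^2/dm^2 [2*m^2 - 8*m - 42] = 4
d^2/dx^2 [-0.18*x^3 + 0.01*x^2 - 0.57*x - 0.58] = 0.02 - 1.08*x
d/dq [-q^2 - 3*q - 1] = -2*q - 3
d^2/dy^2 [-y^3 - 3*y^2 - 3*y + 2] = -6*y - 6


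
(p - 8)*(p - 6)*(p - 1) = p^3 - 15*p^2 + 62*p - 48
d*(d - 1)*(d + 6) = d^3 + 5*d^2 - 6*d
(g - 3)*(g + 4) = g^2 + g - 12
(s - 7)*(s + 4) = s^2 - 3*s - 28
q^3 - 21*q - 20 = (q - 5)*(q + 1)*(q + 4)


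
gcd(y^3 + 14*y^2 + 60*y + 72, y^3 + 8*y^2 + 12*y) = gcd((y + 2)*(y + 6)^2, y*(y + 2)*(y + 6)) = y^2 + 8*y + 12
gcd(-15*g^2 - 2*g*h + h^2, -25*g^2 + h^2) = 5*g - h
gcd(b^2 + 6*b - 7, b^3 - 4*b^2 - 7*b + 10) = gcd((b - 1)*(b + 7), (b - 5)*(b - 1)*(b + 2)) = b - 1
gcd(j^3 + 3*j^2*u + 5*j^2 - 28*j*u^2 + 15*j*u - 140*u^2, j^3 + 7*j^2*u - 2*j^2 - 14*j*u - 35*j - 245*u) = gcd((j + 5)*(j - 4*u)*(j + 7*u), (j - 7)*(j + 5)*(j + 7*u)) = j^2 + 7*j*u + 5*j + 35*u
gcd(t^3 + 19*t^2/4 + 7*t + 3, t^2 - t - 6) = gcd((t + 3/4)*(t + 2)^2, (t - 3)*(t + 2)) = t + 2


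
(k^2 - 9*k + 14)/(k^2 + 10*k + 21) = (k^2 - 9*k + 14)/(k^2 + 10*k + 21)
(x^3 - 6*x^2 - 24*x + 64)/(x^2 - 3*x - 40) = (x^2 + 2*x - 8)/(x + 5)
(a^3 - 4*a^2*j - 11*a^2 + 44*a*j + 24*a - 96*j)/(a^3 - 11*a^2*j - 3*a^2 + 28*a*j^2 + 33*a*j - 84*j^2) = (a - 8)/(a - 7*j)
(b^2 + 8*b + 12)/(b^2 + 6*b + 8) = (b + 6)/(b + 4)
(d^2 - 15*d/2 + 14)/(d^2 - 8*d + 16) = (d - 7/2)/(d - 4)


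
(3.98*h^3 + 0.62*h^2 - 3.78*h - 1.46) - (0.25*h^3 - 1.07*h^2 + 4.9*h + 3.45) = 3.73*h^3 + 1.69*h^2 - 8.68*h - 4.91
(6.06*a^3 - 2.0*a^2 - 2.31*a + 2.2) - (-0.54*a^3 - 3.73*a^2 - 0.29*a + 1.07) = 6.6*a^3 + 1.73*a^2 - 2.02*a + 1.13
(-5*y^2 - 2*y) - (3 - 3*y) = -5*y^2 + y - 3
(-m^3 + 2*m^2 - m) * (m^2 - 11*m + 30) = -m^5 + 13*m^4 - 53*m^3 + 71*m^2 - 30*m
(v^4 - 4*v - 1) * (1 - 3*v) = -3*v^5 + v^4 + 12*v^2 - v - 1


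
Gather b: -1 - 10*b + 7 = 6 - 10*b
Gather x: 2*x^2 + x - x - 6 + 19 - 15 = 2*x^2 - 2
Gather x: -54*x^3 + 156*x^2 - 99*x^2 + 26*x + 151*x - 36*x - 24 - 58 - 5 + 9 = -54*x^3 + 57*x^2 + 141*x - 78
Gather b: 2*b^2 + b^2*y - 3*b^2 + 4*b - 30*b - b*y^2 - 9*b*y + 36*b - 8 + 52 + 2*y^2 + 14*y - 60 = b^2*(y - 1) + b*(-y^2 - 9*y + 10) + 2*y^2 + 14*y - 16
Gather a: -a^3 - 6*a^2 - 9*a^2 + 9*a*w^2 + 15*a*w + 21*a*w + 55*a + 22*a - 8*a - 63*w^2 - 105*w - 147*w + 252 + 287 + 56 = -a^3 - 15*a^2 + a*(9*w^2 + 36*w + 69) - 63*w^2 - 252*w + 595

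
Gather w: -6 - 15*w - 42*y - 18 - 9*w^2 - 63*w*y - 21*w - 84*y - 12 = -9*w^2 + w*(-63*y - 36) - 126*y - 36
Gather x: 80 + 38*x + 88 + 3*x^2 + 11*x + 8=3*x^2 + 49*x + 176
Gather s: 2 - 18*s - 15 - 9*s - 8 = -27*s - 21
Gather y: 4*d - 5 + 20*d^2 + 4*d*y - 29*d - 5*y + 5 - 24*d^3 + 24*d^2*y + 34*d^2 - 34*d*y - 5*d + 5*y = -24*d^3 + 54*d^2 - 30*d + y*(24*d^2 - 30*d)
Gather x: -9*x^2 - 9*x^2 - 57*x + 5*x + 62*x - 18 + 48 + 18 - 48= -18*x^2 + 10*x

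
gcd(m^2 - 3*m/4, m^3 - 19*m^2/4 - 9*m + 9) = m - 3/4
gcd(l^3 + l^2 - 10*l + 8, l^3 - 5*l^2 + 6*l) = l - 2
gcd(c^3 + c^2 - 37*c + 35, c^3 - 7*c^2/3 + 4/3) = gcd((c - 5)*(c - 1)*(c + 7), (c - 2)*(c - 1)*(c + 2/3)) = c - 1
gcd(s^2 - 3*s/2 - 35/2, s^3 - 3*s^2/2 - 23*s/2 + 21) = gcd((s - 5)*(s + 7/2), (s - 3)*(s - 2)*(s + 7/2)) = s + 7/2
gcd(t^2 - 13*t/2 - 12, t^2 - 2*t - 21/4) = t + 3/2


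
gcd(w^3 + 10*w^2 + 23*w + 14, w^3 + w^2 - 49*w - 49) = w^2 + 8*w + 7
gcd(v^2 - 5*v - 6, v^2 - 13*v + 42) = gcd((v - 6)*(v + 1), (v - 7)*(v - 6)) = v - 6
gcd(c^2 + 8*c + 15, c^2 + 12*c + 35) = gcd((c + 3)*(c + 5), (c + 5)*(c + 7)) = c + 5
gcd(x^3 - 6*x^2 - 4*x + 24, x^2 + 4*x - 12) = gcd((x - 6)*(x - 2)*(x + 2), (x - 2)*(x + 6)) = x - 2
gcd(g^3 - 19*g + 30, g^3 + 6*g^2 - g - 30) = g^2 + 3*g - 10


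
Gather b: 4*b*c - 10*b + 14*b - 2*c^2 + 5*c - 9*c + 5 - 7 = b*(4*c + 4) - 2*c^2 - 4*c - 2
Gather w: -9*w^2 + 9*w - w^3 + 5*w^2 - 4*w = -w^3 - 4*w^2 + 5*w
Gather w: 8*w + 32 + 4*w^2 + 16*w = 4*w^2 + 24*w + 32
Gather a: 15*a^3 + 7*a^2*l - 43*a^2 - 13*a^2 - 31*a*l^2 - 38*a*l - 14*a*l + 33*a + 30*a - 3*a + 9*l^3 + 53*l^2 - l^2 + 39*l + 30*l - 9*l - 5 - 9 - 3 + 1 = 15*a^3 + a^2*(7*l - 56) + a*(-31*l^2 - 52*l + 60) + 9*l^3 + 52*l^2 + 60*l - 16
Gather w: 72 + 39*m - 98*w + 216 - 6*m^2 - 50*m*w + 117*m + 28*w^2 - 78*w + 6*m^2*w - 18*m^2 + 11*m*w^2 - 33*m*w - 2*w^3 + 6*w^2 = -24*m^2 + 156*m - 2*w^3 + w^2*(11*m + 34) + w*(6*m^2 - 83*m - 176) + 288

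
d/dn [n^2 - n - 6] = 2*n - 1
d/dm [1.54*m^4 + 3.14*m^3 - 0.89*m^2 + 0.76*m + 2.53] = 6.16*m^3 + 9.42*m^2 - 1.78*m + 0.76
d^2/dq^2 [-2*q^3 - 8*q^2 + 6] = -12*q - 16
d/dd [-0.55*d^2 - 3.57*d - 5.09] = -1.1*d - 3.57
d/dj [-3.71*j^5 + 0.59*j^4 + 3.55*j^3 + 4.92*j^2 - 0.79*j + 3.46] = -18.55*j^4 + 2.36*j^3 + 10.65*j^2 + 9.84*j - 0.79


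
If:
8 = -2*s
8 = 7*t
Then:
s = -4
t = 8/7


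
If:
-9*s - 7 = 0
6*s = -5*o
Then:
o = 14/15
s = -7/9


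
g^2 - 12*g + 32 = (g - 8)*(g - 4)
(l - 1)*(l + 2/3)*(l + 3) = l^3 + 8*l^2/3 - 5*l/3 - 2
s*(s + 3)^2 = s^3 + 6*s^2 + 9*s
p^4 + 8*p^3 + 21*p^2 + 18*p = p*(p + 2)*(p + 3)^2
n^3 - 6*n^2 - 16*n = n*(n - 8)*(n + 2)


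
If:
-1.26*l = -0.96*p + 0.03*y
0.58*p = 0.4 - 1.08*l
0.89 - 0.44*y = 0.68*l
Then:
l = 0.20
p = 0.32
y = 1.71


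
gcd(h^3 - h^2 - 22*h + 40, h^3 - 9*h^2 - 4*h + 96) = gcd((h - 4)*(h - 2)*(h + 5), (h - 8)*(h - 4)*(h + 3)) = h - 4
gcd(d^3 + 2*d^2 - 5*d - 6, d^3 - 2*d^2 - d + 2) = d^2 - d - 2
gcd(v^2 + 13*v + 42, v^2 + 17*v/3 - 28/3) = v + 7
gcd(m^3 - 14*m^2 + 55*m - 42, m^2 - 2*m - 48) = 1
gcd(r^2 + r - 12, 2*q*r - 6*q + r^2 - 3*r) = r - 3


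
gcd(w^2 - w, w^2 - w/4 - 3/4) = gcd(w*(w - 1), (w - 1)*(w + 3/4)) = w - 1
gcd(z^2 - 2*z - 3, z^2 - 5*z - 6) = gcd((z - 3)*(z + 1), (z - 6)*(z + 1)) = z + 1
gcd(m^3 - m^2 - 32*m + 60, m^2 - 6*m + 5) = m - 5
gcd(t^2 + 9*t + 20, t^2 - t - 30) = t + 5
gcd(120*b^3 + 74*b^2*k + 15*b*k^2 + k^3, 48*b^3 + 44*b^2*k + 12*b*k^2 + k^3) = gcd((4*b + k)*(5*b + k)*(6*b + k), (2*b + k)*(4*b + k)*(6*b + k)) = 24*b^2 + 10*b*k + k^2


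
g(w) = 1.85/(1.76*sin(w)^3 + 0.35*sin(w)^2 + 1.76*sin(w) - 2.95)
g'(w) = 1.85*(-5.28*sin(w)^2*cos(w) - 0.7*sin(w)*cos(w) - 1.76*cos(w))/(1.76*sin(w)^3 + 0.35*sin(w)^2 + 1.76*sin(w) - 2.95)^2 = (-1.295*sin(w) + 4.884*cos(2*w) - 8.14)*cos(w)/(1.76*sin(w)^3 + 0.35*sin(w)^2 + 1.76*sin(w) - 2.95)^2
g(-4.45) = 2.80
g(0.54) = -1.08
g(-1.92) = -0.32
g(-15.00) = -0.42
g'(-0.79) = -0.24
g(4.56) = -0.31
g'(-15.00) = 0.25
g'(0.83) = -11.33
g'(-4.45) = 8.07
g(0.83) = -2.46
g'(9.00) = 1.19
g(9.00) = -0.91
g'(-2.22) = 0.20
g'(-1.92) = 0.11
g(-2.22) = -0.37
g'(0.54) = -1.90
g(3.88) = -0.41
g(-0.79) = -0.40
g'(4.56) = 0.05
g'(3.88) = 0.25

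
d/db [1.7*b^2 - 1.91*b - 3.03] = 3.4*b - 1.91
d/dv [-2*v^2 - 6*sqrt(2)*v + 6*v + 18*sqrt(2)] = -4*v - 6*sqrt(2) + 6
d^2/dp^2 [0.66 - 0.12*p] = 0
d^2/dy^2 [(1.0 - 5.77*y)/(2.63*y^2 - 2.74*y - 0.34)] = ((5.26*y - 2.74)*(5.77*y - 1.0)*(10.52*y - 5.48) + (91.0506*y - 36.8796)*(-2.63*y^2 + 2.74*y + 0.34))/(-2.63*y^2 + 2.74*y + 0.34)^3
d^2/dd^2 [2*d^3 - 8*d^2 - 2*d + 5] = 12*d - 16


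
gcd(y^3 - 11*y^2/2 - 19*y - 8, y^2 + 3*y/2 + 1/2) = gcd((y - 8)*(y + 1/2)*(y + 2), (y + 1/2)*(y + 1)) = y + 1/2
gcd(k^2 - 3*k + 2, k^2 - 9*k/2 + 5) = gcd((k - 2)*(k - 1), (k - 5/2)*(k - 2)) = k - 2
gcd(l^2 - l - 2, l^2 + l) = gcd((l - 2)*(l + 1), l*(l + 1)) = l + 1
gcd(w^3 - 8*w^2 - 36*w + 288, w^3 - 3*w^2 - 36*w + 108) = w^2 - 36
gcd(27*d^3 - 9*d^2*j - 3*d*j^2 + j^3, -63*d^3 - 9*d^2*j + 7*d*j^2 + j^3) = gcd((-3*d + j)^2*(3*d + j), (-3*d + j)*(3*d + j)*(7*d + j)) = 9*d^2 - j^2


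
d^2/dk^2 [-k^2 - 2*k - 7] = -2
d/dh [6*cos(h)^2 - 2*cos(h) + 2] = 2*(1 - 6*cos(h))*sin(h)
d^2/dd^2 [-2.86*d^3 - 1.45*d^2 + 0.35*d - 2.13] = -17.16*d - 2.9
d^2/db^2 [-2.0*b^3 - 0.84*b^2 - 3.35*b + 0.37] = -12.0*b - 1.68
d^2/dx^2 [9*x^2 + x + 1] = 18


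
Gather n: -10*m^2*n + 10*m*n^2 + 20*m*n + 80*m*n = 10*m*n^2 + n*(-10*m^2 + 100*m)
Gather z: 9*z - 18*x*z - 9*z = -18*x*z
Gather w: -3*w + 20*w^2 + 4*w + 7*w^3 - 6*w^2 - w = 7*w^3 + 14*w^2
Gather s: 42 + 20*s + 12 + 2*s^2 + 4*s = 2*s^2 + 24*s + 54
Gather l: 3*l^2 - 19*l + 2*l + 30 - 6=3*l^2 - 17*l + 24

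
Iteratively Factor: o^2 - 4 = (o + 2)*(o - 2)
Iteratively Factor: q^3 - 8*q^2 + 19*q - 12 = (q - 4)*(q^2 - 4*q + 3) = (q - 4)*(q - 3)*(q - 1)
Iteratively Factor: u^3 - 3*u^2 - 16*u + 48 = (u + 4)*(u^2 - 7*u + 12) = (u - 4)*(u + 4)*(u - 3)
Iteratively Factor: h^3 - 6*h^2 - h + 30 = (h - 3)*(h^2 - 3*h - 10) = (h - 5)*(h - 3)*(h + 2)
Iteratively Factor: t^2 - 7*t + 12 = (t - 3)*(t - 4)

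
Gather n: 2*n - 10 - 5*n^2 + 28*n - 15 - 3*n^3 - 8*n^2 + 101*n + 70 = -3*n^3 - 13*n^2 + 131*n + 45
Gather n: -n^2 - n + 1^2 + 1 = -n^2 - n + 2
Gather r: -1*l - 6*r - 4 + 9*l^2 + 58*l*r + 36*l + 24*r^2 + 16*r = 9*l^2 + 35*l + 24*r^2 + r*(58*l + 10) - 4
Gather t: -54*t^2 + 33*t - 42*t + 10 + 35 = -54*t^2 - 9*t + 45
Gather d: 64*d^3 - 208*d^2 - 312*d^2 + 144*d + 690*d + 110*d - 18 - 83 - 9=64*d^3 - 520*d^2 + 944*d - 110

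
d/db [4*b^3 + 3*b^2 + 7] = 6*b*(2*b + 1)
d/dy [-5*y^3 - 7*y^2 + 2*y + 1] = -15*y^2 - 14*y + 2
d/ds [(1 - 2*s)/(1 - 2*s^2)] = 2*(-2*s^2 + 2*s - 1)/(4*s^4 - 4*s^2 + 1)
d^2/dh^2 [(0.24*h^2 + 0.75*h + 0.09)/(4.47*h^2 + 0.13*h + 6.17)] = (29.692422*h^3 - 28.92537*h^2 - 123.795756*h + 12.108582)/(89.314623*h^6 + 7.792551*h^5 + 370.073088*h^4 + 21.514519*h^3 + 510.816768*h^2 + 14.846871*h + 234.885113)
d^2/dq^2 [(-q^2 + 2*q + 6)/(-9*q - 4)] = -796/(729*q^3 + 972*q^2 + 432*q + 64)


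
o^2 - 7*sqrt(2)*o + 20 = (o - 5*sqrt(2))*(o - 2*sqrt(2))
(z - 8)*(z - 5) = z^2 - 13*z + 40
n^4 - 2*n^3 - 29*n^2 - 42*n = n*(n - 7)*(n + 2)*(n + 3)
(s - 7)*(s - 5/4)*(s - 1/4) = s^3 - 17*s^2/2 + 173*s/16 - 35/16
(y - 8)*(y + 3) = y^2 - 5*y - 24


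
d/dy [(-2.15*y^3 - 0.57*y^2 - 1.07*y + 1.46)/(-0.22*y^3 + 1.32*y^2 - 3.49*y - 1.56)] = (-2.22044604925031e-16*y^5 - 2.9634*y^4 + 14.5362*y^3 + 14.4273*y^2 - 2.076*y + 6.7646)/(0.0484*y^6 - 0.5808*y^5 + 3.278*y^4 - 8.5272*y^3 + 8.0617*y^2 + 10.8888*y + 2.4336)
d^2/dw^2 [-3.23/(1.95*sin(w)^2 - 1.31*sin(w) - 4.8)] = (-49.1283*sin(w)^4 + 24.753105*sin(w)^3 - 52.781753*sin(w)^2 - 29.19597*sin(w) + 71.551606)/(-1.95*sin(w)^2 + 1.31*sin(w) + 4.8)^3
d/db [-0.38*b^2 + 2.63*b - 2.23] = 2.63 - 0.76*b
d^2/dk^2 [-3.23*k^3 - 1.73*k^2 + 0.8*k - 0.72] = -19.38*k - 3.46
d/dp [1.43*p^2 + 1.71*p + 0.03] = 2.86*p + 1.71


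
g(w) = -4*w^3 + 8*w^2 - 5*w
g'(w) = -12*w^2 + 16*w - 5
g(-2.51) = 126.20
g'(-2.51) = -120.76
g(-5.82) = 1088.63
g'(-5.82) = -504.59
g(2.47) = -23.82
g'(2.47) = -38.69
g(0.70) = -0.95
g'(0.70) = 0.32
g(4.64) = -250.55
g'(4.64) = -189.12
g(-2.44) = 117.94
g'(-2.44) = -115.48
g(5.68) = -503.30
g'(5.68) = -301.27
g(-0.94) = 15.09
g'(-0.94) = -30.64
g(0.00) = 0.00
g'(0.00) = -5.00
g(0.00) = 0.00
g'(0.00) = -5.00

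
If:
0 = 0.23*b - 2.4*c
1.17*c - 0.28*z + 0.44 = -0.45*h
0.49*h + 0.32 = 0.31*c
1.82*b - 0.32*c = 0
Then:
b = 0.00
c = 0.00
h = -0.65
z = 0.52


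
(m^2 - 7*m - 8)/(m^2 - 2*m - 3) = (m - 8)/(m - 3)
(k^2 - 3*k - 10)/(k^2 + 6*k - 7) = (k^2 - 3*k - 10)/(k^2 + 6*k - 7)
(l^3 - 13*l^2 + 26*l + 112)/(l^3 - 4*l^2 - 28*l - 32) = (l - 7)/(l + 2)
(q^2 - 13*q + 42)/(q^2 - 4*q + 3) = (q^2 - 13*q + 42)/(q^2 - 4*q + 3)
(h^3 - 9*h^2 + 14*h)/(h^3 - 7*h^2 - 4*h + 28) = h/(h + 2)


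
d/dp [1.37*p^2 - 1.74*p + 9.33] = 2.74*p - 1.74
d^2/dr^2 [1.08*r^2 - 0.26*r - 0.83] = 2.16000000000000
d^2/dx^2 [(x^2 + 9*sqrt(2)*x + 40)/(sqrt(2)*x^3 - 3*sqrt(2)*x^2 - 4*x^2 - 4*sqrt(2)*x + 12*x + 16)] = 2*(x^6 + 27*sqrt(2)*x^5 - 99*sqrt(2)*x^4 + 144*x^4 - 840*x^3 - 497*sqrt(2)*x^3 + 792*x^2 + 2232*sqrt(2)*x^2 - 1296*sqrt(2)*x - 144*x - 1824*sqrt(2) + 5504)/(sqrt(2)*x^9 - 9*sqrt(2)*x^8 - 12*x^8 + 39*sqrt(2)*x^7 + 108*x^7 - 171*sqrt(2)*x^6 - 212*x^6 - 252*x^5 + 300*sqrt(2)*x^5 + 240*x^4 + 936*sqrt(2)*x^4 - 1504*sqrt(2)*x^3 + 288*x^3 - 3456*sqrt(2)*x^2 + 2688*x^2 - 1536*sqrt(2)*x + 4608*x + 2048)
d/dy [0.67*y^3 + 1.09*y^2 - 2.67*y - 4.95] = 2.01*y^2 + 2.18*y - 2.67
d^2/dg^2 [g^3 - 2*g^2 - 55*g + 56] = 6*g - 4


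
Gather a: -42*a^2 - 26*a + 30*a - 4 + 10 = -42*a^2 + 4*a + 6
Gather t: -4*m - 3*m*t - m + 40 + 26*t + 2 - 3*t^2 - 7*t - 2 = -5*m - 3*t^2 + t*(19 - 3*m) + 40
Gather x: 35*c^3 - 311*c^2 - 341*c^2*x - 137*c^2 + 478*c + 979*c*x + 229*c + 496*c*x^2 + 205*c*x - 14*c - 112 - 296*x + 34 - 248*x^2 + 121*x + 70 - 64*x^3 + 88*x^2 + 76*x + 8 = 35*c^3 - 448*c^2 + 693*c - 64*x^3 + x^2*(496*c - 160) + x*(-341*c^2 + 1184*c - 99)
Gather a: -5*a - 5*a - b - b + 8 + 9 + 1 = -10*a - 2*b + 18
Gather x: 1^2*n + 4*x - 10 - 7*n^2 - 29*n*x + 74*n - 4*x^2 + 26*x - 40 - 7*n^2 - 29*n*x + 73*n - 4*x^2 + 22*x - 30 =-14*n^2 + 148*n - 8*x^2 + x*(52 - 58*n) - 80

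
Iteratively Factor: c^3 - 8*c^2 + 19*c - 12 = (c - 3)*(c^2 - 5*c + 4) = (c - 3)*(c - 1)*(c - 4)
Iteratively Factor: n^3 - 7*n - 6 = (n + 2)*(n^2 - 2*n - 3) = (n - 3)*(n + 2)*(n + 1)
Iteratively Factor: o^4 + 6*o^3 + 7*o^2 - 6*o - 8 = (o + 4)*(o^3 + 2*o^2 - o - 2) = (o - 1)*(o + 4)*(o^2 + 3*o + 2) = (o - 1)*(o + 1)*(o + 4)*(o + 2)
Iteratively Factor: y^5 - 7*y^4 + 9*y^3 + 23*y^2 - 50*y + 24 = (y + 2)*(y^4 - 9*y^3 + 27*y^2 - 31*y + 12) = (y - 1)*(y + 2)*(y^3 - 8*y^2 + 19*y - 12) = (y - 4)*(y - 1)*(y + 2)*(y^2 - 4*y + 3) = (y - 4)*(y - 1)^2*(y + 2)*(y - 3)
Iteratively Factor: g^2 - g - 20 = (g + 4)*(g - 5)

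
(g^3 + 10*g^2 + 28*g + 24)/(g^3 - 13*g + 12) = (g^3 + 10*g^2 + 28*g + 24)/(g^3 - 13*g + 12)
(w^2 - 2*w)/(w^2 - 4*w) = (w - 2)/(w - 4)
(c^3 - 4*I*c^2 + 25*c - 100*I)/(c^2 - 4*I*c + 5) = (c^2 + I*c + 20)/(c + I)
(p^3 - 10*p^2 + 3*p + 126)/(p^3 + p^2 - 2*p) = (p^3 - 10*p^2 + 3*p + 126)/(p*(p^2 + p - 2))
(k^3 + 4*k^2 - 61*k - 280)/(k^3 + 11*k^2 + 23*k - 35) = (k - 8)/(k - 1)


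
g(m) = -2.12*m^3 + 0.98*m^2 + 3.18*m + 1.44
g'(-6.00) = -237.54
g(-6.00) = 475.56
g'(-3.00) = -59.94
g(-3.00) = 57.96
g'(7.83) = -371.40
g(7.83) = -931.28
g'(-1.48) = -13.65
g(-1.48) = 5.75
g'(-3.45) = -79.28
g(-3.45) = 89.19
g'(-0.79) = -2.34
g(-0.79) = 0.58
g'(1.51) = -8.36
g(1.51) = 1.18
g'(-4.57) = -138.61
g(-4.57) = 209.72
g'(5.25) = -161.83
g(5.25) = -261.62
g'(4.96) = -143.56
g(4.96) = -217.37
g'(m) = -6.36*m^2 + 1.96*m + 3.18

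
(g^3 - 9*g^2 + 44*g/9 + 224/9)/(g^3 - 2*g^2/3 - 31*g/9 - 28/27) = 3*(g - 8)/(3*g + 1)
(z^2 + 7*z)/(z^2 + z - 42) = z/(z - 6)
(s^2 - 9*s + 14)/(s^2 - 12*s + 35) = (s - 2)/(s - 5)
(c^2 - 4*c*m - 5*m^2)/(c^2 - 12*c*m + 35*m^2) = (c + m)/(c - 7*m)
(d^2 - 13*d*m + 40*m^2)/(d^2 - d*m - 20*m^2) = (d - 8*m)/(d + 4*m)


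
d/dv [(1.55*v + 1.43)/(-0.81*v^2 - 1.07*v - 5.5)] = (1.2555*v^2 + 2.3166*v - 6.9949)/(0.6561*v^4 + 1.7334*v^3 + 10.0549*v^2 + 11.77*v + 30.25)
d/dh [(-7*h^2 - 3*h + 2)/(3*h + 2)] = (-21*h^2 - 28*h - 12)/(9*h^2 + 12*h + 4)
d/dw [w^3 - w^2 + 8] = w*(3*w - 2)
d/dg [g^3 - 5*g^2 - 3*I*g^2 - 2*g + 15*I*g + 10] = 3*g^2 - 10*g - 6*I*g - 2 + 15*I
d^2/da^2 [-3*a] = 0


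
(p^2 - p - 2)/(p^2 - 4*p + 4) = (p + 1)/(p - 2)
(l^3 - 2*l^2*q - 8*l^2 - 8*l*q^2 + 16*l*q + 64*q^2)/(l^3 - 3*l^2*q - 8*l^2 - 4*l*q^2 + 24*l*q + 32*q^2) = (l + 2*q)/(l + q)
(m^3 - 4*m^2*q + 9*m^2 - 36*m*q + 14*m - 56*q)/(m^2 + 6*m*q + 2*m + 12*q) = (m^2 - 4*m*q + 7*m - 28*q)/(m + 6*q)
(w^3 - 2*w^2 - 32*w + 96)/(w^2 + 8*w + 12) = (w^2 - 8*w + 16)/(w + 2)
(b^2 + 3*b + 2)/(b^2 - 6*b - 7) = (b + 2)/(b - 7)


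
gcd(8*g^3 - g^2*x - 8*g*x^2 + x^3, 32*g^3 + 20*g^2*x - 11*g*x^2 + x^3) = -8*g^2 - 7*g*x + x^2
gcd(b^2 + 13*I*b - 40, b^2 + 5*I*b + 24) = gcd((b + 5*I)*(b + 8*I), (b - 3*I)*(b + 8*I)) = b + 8*I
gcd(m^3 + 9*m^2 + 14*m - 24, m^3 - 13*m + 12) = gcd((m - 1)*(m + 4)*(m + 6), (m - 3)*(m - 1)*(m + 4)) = m^2 + 3*m - 4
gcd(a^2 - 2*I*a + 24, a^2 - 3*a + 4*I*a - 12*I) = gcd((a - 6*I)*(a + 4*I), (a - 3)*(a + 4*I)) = a + 4*I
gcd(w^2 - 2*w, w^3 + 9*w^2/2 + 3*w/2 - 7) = 1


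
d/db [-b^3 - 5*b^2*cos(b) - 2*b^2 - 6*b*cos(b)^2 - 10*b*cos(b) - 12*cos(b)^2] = 5*b^2*sin(b) - 3*b^2 + 6*b*sin(2*b) - 10*sqrt(2)*b*cos(b + pi/4) - 4*b + 12*sin(2*b) - 10*cos(b) - 3*cos(2*b) - 3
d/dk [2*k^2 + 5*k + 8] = 4*k + 5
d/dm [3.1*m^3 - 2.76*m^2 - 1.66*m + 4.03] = 9.3*m^2 - 5.52*m - 1.66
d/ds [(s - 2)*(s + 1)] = 2*s - 1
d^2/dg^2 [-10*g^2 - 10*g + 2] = -20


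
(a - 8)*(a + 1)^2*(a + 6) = a^4 - 51*a^2 - 98*a - 48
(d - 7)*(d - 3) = d^2 - 10*d + 21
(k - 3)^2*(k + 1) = k^3 - 5*k^2 + 3*k + 9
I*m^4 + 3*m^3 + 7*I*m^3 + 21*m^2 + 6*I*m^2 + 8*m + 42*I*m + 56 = (m + 7)*(m - 4*I)*(m + 2*I)*(I*m + 1)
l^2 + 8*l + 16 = (l + 4)^2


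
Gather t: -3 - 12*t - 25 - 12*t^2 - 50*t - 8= -12*t^2 - 62*t - 36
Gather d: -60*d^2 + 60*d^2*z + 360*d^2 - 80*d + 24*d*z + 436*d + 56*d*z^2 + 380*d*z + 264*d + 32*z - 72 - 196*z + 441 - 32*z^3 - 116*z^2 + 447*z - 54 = d^2*(60*z + 300) + d*(56*z^2 + 404*z + 620) - 32*z^3 - 116*z^2 + 283*z + 315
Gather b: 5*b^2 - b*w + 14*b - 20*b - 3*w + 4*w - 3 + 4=5*b^2 + b*(-w - 6) + w + 1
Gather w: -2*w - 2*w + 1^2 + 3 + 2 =6 - 4*w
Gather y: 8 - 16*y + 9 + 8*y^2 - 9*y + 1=8*y^2 - 25*y + 18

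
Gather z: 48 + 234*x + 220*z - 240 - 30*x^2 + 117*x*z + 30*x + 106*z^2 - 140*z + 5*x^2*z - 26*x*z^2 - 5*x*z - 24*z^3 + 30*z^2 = -30*x^2 + 264*x - 24*z^3 + z^2*(136 - 26*x) + z*(5*x^2 + 112*x + 80) - 192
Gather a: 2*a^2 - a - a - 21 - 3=2*a^2 - 2*a - 24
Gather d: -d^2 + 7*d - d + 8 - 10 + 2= -d^2 + 6*d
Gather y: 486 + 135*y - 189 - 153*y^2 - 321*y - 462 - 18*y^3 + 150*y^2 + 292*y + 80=-18*y^3 - 3*y^2 + 106*y - 85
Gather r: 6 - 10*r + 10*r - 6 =0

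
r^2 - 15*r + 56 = (r - 8)*(r - 7)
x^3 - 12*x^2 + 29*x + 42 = (x - 7)*(x - 6)*(x + 1)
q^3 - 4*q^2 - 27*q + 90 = (q - 6)*(q - 3)*(q + 5)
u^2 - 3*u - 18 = (u - 6)*(u + 3)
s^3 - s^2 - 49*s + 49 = (s - 7)*(s - 1)*(s + 7)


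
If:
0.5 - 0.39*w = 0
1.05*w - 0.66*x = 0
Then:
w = 1.28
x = 2.04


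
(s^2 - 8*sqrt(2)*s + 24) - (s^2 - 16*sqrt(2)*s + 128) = 8*sqrt(2)*s - 104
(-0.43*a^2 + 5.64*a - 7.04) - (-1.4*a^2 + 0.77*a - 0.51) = 0.97*a^2 + 4.87*a - 6.53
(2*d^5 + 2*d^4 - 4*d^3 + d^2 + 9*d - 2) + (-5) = 2*d^5 + 2*d^4 - 4*d^3 + d^2 + 9*d - 7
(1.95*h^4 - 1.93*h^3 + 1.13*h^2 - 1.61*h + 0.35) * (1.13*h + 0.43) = 2.2035*h^5 - 1.3424*h^4 + 0.447*h^3 - 1.3334*h^2 - 0.2968*h + 0.1505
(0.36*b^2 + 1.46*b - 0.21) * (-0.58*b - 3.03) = -0.2088*b^3 - 1.9376*b^2 - 4.302*b + 0.6363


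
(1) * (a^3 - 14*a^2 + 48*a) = a^3 - 14*a^2 + 48*a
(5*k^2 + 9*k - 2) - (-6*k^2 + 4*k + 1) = 11*k^2 + 5*k - 3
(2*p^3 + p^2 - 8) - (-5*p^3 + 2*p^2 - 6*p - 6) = 7*p^3 - p^2 + 6*p - 2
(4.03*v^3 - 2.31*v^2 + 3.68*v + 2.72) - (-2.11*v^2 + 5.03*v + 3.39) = 4.03*v^3 - 0.2*v^2 - 1.35*v - 0.67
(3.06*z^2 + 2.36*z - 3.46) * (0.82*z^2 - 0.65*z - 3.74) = 2.5092*z^4 - 0.0538000000000003*z^3 - 15.8156*z^2 - 6.5774*z + 12.9404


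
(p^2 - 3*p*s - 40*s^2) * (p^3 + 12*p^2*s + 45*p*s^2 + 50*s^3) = p^5 + 9*p^4*s - 31*p^3*s^2 - 565*p^2*s^3 - 1950*p*s^4 - 2000*s^5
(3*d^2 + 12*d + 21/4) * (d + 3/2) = 3*d^3 + 33*d^2/2 + 93*d/4 + 63/8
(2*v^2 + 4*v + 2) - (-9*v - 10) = 2*v^2 + 13*v + 12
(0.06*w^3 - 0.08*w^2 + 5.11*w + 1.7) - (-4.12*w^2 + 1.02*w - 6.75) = 0.06*w^3 + 4.04*w^2 + 4.09*w + 8.45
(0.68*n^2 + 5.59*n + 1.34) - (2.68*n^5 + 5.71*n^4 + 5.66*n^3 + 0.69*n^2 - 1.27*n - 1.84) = -2.68*n^5 - 5.71*n^4 - 5.66*n^3 - 0.0099999999999999*n^2 + 6.86*n + 3.18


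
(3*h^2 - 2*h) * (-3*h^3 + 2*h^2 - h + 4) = -9*h^5 + 12*h^4 - 7*h^3 + 14*h^2 - 8*h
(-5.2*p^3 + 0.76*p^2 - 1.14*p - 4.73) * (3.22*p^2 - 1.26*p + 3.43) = -16.744*p^5 + 8.9992*p^4 - 22.4644*p^3 - 11.1874*p^2 + 2.0496*p - 16.2239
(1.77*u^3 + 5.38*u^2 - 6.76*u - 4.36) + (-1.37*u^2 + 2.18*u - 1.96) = 1.77*u^3 + 4.01*u^2 - 4.58*u - 6.32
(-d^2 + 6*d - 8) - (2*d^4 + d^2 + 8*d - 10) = -2*d^4 - 2*d^2 - 2*d + 2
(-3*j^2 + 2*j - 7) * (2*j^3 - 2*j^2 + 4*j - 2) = -6*j^5 + 10*j^4 - 30*j^3 + 28*j^2 - 32*j + 14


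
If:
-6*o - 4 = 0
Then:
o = -2/3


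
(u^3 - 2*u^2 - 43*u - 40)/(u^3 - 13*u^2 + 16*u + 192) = (u^2 + 6*u + 5)/(u^2 - 5*u - 24)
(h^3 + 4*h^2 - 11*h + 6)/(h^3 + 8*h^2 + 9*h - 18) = (h - 1)/(h + 3)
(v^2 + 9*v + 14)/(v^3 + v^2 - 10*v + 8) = (v^2 + 9*v + 14)/(v^3 + v^2 - 10*v + 8)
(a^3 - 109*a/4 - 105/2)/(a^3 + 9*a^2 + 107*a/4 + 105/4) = (a - 6)/(a + 3)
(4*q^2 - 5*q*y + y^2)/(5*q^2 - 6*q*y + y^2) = (-4*q + y)/(-5*q + y)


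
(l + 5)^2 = l^2 + 10*l + 25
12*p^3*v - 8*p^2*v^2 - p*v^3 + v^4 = v*(-2*p + v)^2*(3*p + v)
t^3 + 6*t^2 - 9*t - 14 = (t - 2)*(t + 1)*(t + 7)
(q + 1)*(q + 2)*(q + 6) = q^3 + 9*q^2 + 20*q + 12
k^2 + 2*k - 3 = (k - 1)*(k + 3)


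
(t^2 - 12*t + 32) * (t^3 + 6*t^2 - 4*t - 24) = t^5 - 6*t^4 - 44*t^3 + 216*t^2 + 160*t - 768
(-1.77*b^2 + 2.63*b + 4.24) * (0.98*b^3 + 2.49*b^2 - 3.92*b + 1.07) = -1.7346*b^5 - 1.8299*b^4 + 17.6423*b^3 - 1.6459*b^2 - 13.8067*b + 4.5368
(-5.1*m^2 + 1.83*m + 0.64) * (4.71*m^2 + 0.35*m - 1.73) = -24.021*m^4 + 6.8343*m^3 + 12.4779*m^2 - 2.9419*m - 1.1072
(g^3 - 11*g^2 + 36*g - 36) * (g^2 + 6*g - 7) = g^5 - 5*g^4 - 37*g^3 + 257*g^2 - 468*g + 252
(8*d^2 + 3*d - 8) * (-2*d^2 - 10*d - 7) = -16*d^4 - 86*d^3 - 70*d^2 + 59*d + 56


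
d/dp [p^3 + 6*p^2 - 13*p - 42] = 3*p^2 + 12*p - 13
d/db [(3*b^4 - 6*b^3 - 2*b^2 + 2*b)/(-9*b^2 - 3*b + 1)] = (-54*b^5 + 27*b^4 + 48*b^3 + 6*b^2 - 4*b + 2)/(81*b^4 + 54*b^3 - 9*b^2 - 6*b + 1)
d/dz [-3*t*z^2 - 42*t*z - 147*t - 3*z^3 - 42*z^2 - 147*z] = -6*t*z - 42*t - 9*z^2 - 84*z - 147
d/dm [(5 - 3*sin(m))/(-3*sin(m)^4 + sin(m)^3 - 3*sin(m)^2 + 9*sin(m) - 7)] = 3*(-9*sin(m)^4 + 22*sin(m)^3 - 8*sin(m)^2 + 10*sin(m) - 8)*cos(m)/(3*sin(m)^4 - sin(m)^3 + 3*sin(m)^2 - 9*sin(m) + 7)^2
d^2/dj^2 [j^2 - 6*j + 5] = 2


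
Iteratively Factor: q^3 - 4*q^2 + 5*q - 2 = (q - 2)*(q^2 - 2*q + 1) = (q - 2)*(q - 1)*(q - 1)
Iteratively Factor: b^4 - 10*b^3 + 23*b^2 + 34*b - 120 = (b - 5)*(b^3 - 5*b^2 - 2*b + 24) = (b - 5)*(b + 2)*(b^2 - 7*b + 12) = (b - 5)*(b - 4)*(b + 2)*(b - 3)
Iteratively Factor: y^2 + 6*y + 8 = (y + 2)*(y + 4)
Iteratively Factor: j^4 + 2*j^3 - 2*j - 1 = (j - 1)*(j^3 + 3*j^2 + 3*j + 1) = (j - 1)*(j + 1)*(j^2 + 2*j + 1) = (j - 1)*(j + 1)^2*(j + 1)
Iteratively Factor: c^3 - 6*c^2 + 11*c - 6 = (c - 1)*(c^2 - 5*c + 6) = (c - 3)*(c - 1)*(c - 2)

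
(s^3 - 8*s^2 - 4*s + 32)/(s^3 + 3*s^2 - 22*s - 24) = (s^3 - 8*s^2 - 4*s + 32)/(s^3 + 3*s^2 - 22*s - 24)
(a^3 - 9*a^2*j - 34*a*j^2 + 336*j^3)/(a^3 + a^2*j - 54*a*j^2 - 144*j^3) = (a - 7*j)/(a + 3*j)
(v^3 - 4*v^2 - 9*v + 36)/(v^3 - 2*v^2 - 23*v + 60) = (v + 3)/(v + 5)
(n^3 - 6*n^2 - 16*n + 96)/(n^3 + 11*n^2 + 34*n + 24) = (n^2 - 10*n + 24)/(n^2 + 7*n + 6)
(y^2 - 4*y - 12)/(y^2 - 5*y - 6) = (y + 2)/(y + 1)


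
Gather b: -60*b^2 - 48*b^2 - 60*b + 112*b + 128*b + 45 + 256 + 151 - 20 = -108*b^2 + 180*b + 432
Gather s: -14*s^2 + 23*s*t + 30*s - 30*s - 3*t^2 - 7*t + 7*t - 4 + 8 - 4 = -14*s^2 + 23*s*t - 3*t^2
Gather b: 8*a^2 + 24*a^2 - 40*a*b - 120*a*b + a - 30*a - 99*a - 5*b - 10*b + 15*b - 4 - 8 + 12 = 32*a^2 - 160*a*b - 128*a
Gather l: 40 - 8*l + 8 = 48 - 8*l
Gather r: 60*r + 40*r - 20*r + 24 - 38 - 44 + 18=80*r - 40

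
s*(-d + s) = -d*s + s^2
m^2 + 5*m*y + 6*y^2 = (m + 2*y)*(m + 3*y)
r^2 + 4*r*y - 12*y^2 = (r - 2*y)*(r + 6*y)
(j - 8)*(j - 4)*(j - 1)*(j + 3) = j^4 - 10*j^3 + 5*j^2 + 100*j - 96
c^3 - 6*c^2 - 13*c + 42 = (c - 7)*(c - 2)*(c + 3)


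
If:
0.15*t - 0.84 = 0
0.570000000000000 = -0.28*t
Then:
No Solution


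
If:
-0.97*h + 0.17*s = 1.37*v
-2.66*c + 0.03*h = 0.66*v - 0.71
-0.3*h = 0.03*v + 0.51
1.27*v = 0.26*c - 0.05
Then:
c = 0.25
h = -1.70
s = -9.62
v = 0.01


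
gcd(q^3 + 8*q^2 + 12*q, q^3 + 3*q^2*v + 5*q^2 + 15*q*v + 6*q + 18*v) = q + 2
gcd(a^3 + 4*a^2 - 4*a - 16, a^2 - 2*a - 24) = a + 4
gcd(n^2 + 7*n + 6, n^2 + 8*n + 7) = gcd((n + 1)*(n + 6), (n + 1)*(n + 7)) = n + 1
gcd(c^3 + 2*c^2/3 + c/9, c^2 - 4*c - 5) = 1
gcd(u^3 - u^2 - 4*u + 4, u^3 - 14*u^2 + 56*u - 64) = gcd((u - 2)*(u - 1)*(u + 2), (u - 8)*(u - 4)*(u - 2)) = u - 2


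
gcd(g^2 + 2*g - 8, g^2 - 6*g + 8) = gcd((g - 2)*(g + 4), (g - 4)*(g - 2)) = g - 2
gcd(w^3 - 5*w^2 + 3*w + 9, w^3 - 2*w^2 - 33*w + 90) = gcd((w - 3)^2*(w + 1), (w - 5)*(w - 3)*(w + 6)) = w - 3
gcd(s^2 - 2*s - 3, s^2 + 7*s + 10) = 1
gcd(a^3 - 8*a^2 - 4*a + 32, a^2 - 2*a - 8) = a + 2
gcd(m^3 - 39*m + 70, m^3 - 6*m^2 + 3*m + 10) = m^2 - 7*m + 10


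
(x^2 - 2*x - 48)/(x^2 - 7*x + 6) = (x^2 - 2*x - 48)/(x^2 - 7*x + 6)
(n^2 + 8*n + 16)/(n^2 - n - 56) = (n^2 + 8*n + 16)/(n^2 - n - 56)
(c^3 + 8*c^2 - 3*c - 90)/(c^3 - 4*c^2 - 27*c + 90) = (c + 6)/(c - 6)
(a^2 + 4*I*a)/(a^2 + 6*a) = (a + 4*I)/(a + 6)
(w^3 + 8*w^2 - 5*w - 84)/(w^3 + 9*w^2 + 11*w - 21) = (w^2 + w - 12)/(w^2 + 2*w - 3)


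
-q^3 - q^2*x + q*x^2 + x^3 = (-q + x)*(q + x)^2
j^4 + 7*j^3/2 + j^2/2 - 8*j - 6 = (j - 3/2)*(j + 1)*(j + 2)^2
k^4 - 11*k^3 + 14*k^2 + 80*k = k*(k - 8)*(k - 5)*(k + 2)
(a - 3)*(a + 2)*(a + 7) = a^3 + 6*a^2 - 13*a - 42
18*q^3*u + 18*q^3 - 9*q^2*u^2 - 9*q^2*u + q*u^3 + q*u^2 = (-6*q + u)*(-3*q + u)*(q*u + q)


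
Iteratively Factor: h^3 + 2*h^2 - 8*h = (h - 2)*(h^2 + 4*h) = h*(h - 2)*(h + 4)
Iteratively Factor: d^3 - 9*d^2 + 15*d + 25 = (d + 1)*(d^2 - 10*d + 25) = (d - 5)*(d + 1)*(d - 5)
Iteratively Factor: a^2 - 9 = (a - 3)*(a + 3)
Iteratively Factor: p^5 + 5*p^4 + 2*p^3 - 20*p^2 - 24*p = (p)*(p^4 + 5*p^3 + 2*p^2 - 20*p - 24) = p*(p + 2)*(p^3 + 3*p^2 - 4*p - 12) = p*(p + 2)*(p + 3)*(p^2 - 4) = p*(p + 2)^2*(p + 3)*(p - 2)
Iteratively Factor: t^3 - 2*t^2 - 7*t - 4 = (t - 4)*(t^2 + 2*t + 1) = (t - 4)*(t + 1)*(t + 1)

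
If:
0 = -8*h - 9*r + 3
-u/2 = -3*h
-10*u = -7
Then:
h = 7/60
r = 31/135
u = 7/10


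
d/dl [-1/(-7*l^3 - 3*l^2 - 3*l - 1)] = 3*(-7*l^2 - 2*l - 1)/(7*l^3 + 3*l^2 + 3*l + 1)^2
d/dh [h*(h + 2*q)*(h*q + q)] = q*(3*h^2 + 4*h*q + 2*h + 2*q)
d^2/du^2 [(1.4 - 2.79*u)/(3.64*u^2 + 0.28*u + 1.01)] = (-(2.79*u - 1.4)*(7.28*u + 0.28)*(14.56*u + 0.56) + (60.9336*u - 8.6296)*(3.64*u^2 + 0.28*u + 1.01))/(3.64*u^2 + 0.28*u + 1.01)^3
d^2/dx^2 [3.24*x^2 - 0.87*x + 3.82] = 6.48000000000000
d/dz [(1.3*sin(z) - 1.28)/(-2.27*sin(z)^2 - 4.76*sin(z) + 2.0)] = (2.951*sin(z)^2 - 5.8112*sin(z) - 3.4928)*cos(z)/(5.1529*sin(z)^4 + 21.6104*sin(z)^3 + 13.5776*sin(z)^2 - 19.04*sin(z) + 4.0)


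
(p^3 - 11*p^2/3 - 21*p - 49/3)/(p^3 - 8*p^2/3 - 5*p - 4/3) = (3*p^2 - 14*p - 49)/(3*p^2 - 11*p - 4)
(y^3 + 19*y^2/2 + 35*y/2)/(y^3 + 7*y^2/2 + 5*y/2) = (y + 7)/(y + 1)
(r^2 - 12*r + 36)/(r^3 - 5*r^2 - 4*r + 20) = (r^2 - 12*r + 36)/(r^3 - 5*r^2 - 4*r + 20)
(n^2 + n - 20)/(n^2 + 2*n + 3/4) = 4*(n^2 + n - 20)/(4*n^2 + 8*n + 3)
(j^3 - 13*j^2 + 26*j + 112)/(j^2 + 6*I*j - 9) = (j^3 - 13*j^2 + 26*j + 112)/(j^2 + 6*I*j - 9)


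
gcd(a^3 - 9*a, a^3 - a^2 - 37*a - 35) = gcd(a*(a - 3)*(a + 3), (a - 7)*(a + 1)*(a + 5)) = 1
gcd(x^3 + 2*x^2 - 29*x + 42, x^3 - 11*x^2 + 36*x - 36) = x^2 - 5*x + 6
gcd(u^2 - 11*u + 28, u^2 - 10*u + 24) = u - 4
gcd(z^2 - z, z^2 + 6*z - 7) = z - 1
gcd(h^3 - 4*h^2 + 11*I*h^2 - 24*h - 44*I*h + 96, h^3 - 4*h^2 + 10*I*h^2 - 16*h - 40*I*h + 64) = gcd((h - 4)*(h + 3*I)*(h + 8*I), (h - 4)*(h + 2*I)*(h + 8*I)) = h^2 + h*(-4 + 8*I) - 32*I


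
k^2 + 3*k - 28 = (k - 4)*(k + 7)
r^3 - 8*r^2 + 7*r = r*(r - 7)*(r - 1)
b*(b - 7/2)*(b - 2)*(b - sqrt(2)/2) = b^4 - 11*b^3/2 - sqrt(2)*b^3/2 + 11*sqrt(2)*b^2/4 + 7*b^2 - 7*sqrt(2)*b/2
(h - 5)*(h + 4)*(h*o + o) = h^3*o - 21*h*o - 20*o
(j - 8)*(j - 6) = j^2 - 14*j + 48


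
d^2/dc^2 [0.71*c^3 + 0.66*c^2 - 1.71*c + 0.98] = 4.26*c + 1.32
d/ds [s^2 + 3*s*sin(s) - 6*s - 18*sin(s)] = 3*s*cos(s) + 2*s + 3*sin(s) - 18*cos(s) - 6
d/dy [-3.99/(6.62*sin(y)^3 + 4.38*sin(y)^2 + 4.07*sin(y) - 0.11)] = (79.2414*sin(y)^2 + 34.9524*sin(y) + 16.2393)*cos(y)/(6.62*sin(y)^3 + 4.38*sin(y)^2 + 4.07*sin(y) - 0.11)^2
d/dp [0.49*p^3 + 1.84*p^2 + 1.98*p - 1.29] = 1.47*p^2 + 3.68*p + 1.98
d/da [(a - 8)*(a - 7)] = 2*a - 15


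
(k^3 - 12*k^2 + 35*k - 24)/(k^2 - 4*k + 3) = k - 8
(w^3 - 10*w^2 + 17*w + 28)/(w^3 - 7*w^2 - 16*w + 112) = (w + 1)/(w + 4)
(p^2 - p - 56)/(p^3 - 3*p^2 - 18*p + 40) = (p^2 - p - 56)/(p^3 - 3*p^2 - 18*p + 40)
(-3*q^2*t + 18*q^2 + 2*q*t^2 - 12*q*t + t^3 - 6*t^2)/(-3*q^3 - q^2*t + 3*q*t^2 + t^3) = (t - 6)/(q + t)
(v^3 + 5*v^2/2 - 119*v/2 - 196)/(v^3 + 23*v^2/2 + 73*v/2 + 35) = (2*v^2 - 9*v - 56)/(2*v^2 + 9*v + 10)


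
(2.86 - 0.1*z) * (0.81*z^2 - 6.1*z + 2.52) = -0.081*z^3 + 2.9266*z^2 - 17.698*z + 7.2072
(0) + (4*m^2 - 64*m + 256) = 4*m^2 - 64*m + 256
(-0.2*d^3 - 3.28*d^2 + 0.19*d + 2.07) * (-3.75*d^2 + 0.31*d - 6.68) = 0.75*d^5 + 12.238*d^4 - 0.3933*d^3 + 14.2068*d^2 - 0.6275*d - 13.8276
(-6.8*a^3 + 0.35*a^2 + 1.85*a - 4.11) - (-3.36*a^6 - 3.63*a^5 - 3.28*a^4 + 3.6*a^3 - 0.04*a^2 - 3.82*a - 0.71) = 3.36*a^6 + 3.63*a^5 + 3.28*a^4 - 10.4*a^3 + 0.39*a^2 + 5.67*a - 3.4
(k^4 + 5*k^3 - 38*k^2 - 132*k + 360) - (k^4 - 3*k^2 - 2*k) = 5*k^3 - 35*k^2 - 130*k + 360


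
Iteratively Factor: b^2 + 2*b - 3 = (b + 3)*(b - 1)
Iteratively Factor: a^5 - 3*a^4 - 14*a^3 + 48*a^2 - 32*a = (a)*(a^4 - 3*a^3 - 14*a^2 + 48*a - 32) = a*(a - 4)*(a^3 + a^2 - 10*a + 8) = a*(a - 4)*(a + 4)*(a^2 - 3*a + 2) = a*(a - 4)*(a - 1)*(a + 4)*(a - 2)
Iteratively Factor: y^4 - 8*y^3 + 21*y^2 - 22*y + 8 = (y - 1)*(y^3 - 7*y^2 + 14*y - 8) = (y - 1)^2*(y^2 - 6*y + 8) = (y - 2)*(y - 1)^2*(y - 4)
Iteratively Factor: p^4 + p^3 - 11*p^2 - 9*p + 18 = (p + 3)*(p^3 - 2*p^2 - 5*p + 6) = (p - 1)*(p + 3)*(p^2 - p - 6) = (p - 1)*(p + 2)*(p + 3)*(p - 3)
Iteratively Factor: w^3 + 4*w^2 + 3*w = (w + 3)*(w^2 + w) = w*(w + 3)*(w + 1)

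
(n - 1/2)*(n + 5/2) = n^2 + 2*n - 5/4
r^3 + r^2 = r^2*(r + 1)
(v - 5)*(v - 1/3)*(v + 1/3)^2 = v^4 - 14*v^3/3 - 16*v^2/9 + 14*v/27 + 5/27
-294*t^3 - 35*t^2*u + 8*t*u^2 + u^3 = (-6*t + u)*(7*t + u)^2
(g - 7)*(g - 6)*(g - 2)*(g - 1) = g^4 - 16*g^3 + 83*g^2 - 152*g + 84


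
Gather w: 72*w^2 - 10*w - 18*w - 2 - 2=72*w^2 - 28*w - 4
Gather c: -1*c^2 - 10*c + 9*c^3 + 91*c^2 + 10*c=9*c^3 + 90*c^2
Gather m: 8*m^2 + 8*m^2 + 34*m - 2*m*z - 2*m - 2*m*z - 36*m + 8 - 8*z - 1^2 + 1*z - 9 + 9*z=16*m^2 + m*(-4*z - 4) + 2*z - 2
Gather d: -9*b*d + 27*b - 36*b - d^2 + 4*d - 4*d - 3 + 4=-9*b*d - 9*b - d^2 + 1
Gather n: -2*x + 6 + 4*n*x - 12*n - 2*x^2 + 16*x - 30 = n*(4*x - 12) - 2*x^2 + 14*x - 24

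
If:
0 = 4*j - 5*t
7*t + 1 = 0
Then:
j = -5/28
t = -1/7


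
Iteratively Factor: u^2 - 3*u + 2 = (u - 2)*(u - 1)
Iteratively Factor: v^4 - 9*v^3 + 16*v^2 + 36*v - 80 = (v - 2)*(v^3 - 7*v^2 + 2*v + 40) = (v - 4)*(v - 2)*(v^2 - 3*v - 10) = (v - 5)*(v - 4)*(v - 2)*(v + 2)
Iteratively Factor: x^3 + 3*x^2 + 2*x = (x + 2)*(x^2 + x) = x*(x + 2)*(x + 1)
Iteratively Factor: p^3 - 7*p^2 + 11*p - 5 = (p - 1)*(p^2 - 6*p + 5) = (p - 1)^2*(p - 5)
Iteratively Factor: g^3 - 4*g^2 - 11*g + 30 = (g - 2)*(g^2 - 2*g - 15) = (g - 2)*(g + 3)*(g - 5)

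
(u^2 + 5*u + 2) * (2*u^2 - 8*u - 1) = 2*u^4 + 2*u^3 - 37*u^2 - 21*u - 2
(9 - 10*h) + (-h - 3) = 6 - 11*h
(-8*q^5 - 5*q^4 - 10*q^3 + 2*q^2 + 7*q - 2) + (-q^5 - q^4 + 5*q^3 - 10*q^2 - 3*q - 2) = -9*q^5 - 6*q^4 - 5*q^3 - 8*q^2 + 4*q - 4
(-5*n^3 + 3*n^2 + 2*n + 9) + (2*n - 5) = -5*n^3 + 3*n^2 + 4*n + 4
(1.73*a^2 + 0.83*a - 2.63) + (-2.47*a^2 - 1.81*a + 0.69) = -0.74*a^2 - 0.98*a - 1.94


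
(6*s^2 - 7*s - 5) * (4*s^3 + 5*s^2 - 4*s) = 24*s^5 + 2*s^4 - 79*s^3 + 3*s^2 + 20*s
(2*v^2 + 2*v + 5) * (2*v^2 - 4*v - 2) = 4*v^4 - 4*v^3 - 2*v^2 - 24*v - 10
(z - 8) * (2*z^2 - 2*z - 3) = 2*z^3 - 18*z^2 + 13*z + 24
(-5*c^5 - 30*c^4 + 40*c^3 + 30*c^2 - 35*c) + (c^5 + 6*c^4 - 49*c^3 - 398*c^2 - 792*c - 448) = -4*c^5 - 24*c^4 - 9*c^3 - 368*c^2 - 827*c - 448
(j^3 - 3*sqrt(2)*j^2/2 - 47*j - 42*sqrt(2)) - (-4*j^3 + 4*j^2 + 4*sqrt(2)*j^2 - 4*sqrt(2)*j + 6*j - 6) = 5*j^3 - 11*sqrt(2)*j^2/2 - 4*j^2 - 53*j + 4*sqrt(2)*j - 42*sqrt(2) + 6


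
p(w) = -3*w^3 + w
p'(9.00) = -728.00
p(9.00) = -2178.00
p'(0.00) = 1.00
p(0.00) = 0.00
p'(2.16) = -40.99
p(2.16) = -28.07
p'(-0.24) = 0.48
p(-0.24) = -0.20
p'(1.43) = -17.40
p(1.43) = -7.34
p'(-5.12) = -234.93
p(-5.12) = 397.53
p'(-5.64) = -285.29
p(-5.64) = 532.58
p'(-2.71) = -65.10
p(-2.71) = 57.00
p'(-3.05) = -82.72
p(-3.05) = 82.07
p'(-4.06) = -147.35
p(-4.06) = 196.71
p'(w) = 1 - 9*w^2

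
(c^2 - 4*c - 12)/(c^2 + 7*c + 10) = (c - 6)/(c + 5)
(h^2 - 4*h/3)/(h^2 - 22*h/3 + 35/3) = h*(3*h - 4)/(3*h^2 - 22*h + 35)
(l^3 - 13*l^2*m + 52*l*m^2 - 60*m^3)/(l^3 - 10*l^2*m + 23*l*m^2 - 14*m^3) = (l^2 - 11*l*m + 30*m^2)/(l^2 - 8*l*m + 7*m^2)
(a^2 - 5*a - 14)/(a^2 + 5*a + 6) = (a - 7)/(a + 3)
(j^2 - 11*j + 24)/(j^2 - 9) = (j - 8)/(j + 3)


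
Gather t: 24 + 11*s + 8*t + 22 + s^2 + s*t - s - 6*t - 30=s^2 + 10*s + t*(s + 2) + 16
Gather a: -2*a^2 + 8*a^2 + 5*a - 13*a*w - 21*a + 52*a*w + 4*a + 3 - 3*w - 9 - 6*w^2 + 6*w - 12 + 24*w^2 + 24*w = 6*a^2 + a*(39*w - 12) + 18*w^2 + 27*w - 18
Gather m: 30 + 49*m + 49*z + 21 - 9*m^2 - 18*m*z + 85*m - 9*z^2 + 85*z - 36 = -9*m^2 + m*(134 - 18*z) - 9*z^2 + 134*z + 15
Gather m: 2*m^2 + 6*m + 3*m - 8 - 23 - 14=2*m^2 + 9*m - 45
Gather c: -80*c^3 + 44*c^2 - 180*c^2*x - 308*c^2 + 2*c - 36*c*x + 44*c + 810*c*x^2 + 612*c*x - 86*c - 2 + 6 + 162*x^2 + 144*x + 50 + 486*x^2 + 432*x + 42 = -80*c^3 + c^2*(-180*x - 264) + c*(810*x^2 + 576*x - 40) + 648*x^2 + 576*x + 96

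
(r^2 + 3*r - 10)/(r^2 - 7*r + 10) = (r + 5)/(r - 5)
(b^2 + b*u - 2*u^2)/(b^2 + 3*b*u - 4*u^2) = (b + 2*u)/(b + 4*u)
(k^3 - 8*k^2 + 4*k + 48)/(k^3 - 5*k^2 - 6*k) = (k^2 - 2*k - 8)/(k*(k + 1))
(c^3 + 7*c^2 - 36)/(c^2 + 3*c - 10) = (c^2 + 9*c + 18)/(c + 5)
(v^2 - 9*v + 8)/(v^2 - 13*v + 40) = (v - 1)/(v - 5)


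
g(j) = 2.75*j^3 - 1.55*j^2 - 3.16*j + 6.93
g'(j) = 8.25*j^2 - 3.1*j - 3.16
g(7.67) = 1132.36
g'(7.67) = 458.40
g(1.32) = 6.38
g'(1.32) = 7.12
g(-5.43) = -461.90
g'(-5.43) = 256.92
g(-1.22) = 3.48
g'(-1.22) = 12.90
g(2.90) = 51.80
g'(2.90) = 57.23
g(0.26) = 6.05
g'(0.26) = -3.41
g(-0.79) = 7.10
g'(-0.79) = 4.44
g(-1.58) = -2.79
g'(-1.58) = 22.33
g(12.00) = 4497.81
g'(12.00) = 1147.64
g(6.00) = 526.17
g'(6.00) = 275.24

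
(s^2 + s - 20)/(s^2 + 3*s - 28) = (s + 5)/(s + 7)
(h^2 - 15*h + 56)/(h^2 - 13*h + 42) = (h - 8)/(h - 6)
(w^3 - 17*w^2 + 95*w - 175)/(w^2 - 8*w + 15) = (w^2 - 12*w + 35)/(w - 3)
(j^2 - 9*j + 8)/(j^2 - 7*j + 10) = (j^2 - 9*j + 8)/(j^2 - 7*j + 10)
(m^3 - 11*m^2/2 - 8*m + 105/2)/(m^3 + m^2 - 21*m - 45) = (m - 7/2)/(m + 3)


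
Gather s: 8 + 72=80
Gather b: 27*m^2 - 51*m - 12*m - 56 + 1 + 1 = 27*m^2 - 63*m - 54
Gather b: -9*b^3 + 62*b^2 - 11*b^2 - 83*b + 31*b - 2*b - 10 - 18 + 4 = -9*b^3 + 51*b^2 - 54*b - 24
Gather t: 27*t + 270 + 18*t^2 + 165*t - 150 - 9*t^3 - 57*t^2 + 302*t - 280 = -9*t^3 - 39*t^2 + 494*t - 160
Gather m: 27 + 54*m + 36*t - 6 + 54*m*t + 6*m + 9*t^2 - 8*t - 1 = m*(54*t + 60) + 9*t^2 + 28*t + 20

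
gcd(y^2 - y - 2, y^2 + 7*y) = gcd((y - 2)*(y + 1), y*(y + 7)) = 1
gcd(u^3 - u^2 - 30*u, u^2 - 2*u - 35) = u + 5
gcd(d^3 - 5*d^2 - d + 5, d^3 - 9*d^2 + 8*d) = d - 1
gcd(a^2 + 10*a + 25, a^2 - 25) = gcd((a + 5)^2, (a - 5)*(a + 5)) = a + 5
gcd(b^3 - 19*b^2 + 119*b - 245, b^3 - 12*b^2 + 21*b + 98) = b^2 - 14*b + 49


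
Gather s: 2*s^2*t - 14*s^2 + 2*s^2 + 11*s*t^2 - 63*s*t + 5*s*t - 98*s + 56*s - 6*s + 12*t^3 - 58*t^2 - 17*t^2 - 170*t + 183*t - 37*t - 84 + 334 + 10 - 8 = s^2*(2*t - 12) + s*(11*t^2 - 58*t - 48) + 12*t^3 - 75*t^2 - 24*t + 252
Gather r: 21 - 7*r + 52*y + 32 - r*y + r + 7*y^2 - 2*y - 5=r*(-y - 6) + 7*y^2 + 50*y + 48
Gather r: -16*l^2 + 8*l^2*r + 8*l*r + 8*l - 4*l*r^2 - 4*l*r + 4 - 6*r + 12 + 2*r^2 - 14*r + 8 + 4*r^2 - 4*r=-16*l^2 + 8*l + r^2*(6 - 4*l) + r*(8*l^2 + 4*l - 24) + 24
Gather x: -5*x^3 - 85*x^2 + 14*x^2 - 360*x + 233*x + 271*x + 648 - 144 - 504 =-5*x^3 - 71*x^2 + 144*x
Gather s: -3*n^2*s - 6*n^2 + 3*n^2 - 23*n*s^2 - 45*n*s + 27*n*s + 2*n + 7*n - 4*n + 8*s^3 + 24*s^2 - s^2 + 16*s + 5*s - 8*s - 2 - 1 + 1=-3*n^2 + 5*n + 8*s^3 + s^2*(23 - 23*n) + s*(-3*n^2 - 18*n + 13) - 2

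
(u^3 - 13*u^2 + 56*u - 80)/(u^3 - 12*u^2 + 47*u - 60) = (u - 4)/(u - 3)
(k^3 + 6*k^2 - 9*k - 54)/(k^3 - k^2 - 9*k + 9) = (k + 6)/(k - 1)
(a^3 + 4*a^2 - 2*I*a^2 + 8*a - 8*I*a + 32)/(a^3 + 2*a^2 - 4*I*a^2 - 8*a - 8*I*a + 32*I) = (a + 2*I)/(a - 2)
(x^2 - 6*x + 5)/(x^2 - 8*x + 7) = (x - 5)/(x - 7)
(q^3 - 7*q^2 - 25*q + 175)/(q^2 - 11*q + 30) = (q^2 - 2*q - 35)/(q - 6)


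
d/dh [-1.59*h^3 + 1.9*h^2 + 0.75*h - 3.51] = -4.77*h^2 + 3.8*h + 0.75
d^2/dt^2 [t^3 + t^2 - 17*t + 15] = 6*t + 2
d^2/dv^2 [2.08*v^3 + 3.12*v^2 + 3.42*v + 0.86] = 12.48*v + 6.24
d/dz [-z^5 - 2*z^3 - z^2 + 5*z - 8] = -5*z^4 - 6*z^2 - 2*z + 5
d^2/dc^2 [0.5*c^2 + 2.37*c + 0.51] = 1.00000000000000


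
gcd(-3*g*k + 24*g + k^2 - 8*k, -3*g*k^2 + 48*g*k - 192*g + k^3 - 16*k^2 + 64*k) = 3*g*k - 24*g - k^2 + 8*k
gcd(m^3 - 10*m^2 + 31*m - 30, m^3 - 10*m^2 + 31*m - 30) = m^3 - 10*m^2 + 31*m - 30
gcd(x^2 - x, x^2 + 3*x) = x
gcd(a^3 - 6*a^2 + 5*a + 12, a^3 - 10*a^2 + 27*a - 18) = a - 3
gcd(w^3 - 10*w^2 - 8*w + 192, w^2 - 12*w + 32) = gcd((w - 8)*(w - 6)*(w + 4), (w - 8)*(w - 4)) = w - 8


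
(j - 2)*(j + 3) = j^2 + j - 6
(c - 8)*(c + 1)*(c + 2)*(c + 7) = c^4 + 2*c^3 - 57*c^2 - 170*c - 112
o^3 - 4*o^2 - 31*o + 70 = (o - 7)*(o - 2)*(o + 5)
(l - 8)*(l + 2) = l^2 - 6*l - 16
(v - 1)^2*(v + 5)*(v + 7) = v^4 + 10*v^3 + 12*v^2 - 58*v + 35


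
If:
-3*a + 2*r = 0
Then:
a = 2*r/3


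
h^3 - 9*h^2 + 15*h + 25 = (h - 5)^2*(h + 1)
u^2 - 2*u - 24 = (u - 6)*(u + 4)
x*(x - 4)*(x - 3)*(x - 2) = x^4 - 9*x^3 + 26*x^2 - 24*x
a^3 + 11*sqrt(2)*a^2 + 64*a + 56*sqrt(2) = (a + 2*sqrt(2))^2*(a + 7*sqrt(2))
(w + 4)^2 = w^2 + 8*w + 16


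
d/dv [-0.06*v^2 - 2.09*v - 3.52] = -0.12*v - 2.09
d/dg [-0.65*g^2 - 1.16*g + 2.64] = -1.3*g - 1.16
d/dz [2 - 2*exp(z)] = -2*exp(z)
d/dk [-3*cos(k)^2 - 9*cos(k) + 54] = 3*(2*cos(k) + 3)*sin(k)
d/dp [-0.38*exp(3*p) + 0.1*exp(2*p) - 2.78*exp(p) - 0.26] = (-1.14*exp(2*p) + 0.2*exp(p) - 2.78)*exp(p)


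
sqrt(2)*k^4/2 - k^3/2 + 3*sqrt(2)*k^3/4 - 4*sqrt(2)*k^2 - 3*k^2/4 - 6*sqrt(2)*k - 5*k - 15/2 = (k + 3/2)*(k - 5*sqrt(2)/2)*(k + sqrt(2))*(sqrt(2)*k/2 + 1)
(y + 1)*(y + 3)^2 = y^3 + 7*y^2 + 15*y + 9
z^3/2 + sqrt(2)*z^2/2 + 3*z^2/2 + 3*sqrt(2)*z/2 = z*(z/2 + sqrt(2)/2)*(z + 3)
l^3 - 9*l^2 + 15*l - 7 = (l - 7)*(l - 1)^2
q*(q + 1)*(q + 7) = q^3 + 8*q^2 + 7*q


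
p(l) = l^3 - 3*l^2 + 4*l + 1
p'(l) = 3*l^2 - 6*l + 4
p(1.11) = 3.11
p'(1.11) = 1.04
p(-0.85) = -5.18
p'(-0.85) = 11.27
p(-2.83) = -57.01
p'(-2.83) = 45.01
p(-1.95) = -25.62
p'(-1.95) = 27.11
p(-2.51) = -43.75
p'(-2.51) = 37.96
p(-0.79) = -4.53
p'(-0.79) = 10.61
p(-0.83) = -4.96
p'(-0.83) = 11.05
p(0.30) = 1.96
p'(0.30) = 2.47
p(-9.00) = -1007.00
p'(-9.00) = 301.00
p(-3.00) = -65.00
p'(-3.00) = 49.00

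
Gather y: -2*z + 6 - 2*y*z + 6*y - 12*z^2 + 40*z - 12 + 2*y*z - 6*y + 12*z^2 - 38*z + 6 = 0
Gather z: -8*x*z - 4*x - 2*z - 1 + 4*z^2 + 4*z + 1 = -4*x + 4*z^2 + z*(2 - 8*x)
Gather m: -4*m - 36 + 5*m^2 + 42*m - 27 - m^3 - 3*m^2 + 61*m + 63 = -m^3 + 2*m^2 + 99*m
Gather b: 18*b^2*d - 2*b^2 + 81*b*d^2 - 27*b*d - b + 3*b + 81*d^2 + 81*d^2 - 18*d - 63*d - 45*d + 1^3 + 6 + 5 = b^2*(18*d - 2) + b*(81*d^2 - 27*d + 2) + 162*d^2 - 126*d + 12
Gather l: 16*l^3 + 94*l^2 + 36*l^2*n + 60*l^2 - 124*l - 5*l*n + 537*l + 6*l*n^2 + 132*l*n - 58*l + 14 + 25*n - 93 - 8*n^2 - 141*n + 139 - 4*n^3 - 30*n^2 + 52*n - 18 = 16*l^3 + l^2*(36*n + 154) + l*(6*n^2 + 127*n + 355) - 4*n^3 - 38*n^2 - 64*n + 42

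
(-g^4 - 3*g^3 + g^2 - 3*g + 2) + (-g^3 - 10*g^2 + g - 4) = -g^4 - 4*g^3 - 9*g^2 - 2*g - 2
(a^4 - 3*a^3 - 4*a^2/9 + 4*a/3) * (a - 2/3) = a^5 - 11*a^4/3 + 14*a^3/9 + 44*a^2/27 - 8*a/9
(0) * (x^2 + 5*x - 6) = 0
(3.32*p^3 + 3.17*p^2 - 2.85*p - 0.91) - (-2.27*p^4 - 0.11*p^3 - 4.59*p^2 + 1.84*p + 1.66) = 2.27*p^4 + 3.43*p^3 + 7.76*p^2 - 4.69*p - 2.57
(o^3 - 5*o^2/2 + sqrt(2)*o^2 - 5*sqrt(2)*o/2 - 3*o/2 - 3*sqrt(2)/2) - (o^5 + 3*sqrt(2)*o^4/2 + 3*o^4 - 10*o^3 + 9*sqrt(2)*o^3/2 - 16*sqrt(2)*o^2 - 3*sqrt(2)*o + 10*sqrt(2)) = -o^5 - 3*o^4 - 3*sqrt(2)*o^4/2 - 9*sqrt(2)*o^3/2 + 11*o^3 - 5*o^2/2 + 17*sqrt(2)*o^2 - 3*o/2 + sqrt(2)*o/2 - 23*sqrt(2)/2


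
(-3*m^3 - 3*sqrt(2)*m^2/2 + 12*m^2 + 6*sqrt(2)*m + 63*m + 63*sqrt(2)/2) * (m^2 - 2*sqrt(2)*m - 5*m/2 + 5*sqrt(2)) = -3*m^5 + 9*sqrt(2)*m^4/2 + 39*m^4/2 - 117*sqrt(2)*m^3/4 + 39*m^3 - 393*m^2/2 - 99*sqrt(2)*m^2/2 - 66*m + 945*sqrt(2)*m/4 + 315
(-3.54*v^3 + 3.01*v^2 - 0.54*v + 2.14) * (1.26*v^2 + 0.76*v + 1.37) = -4.4604*v^5 + 1.1022*v^4 - 3.2426*v^3 + 6.4097*v^2 + 0.8866*v + 2.9318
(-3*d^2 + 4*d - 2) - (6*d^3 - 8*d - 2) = -6*d^3 - 3*d^2 + 12*d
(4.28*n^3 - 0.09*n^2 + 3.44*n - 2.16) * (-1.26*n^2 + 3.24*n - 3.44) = -5.3928*n^5 + 13.9806*n^4 - 19.3492*n^3 + 14.1768*n^2 - 18.832*n + 7.4304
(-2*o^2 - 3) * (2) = -4*o^2 - 6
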